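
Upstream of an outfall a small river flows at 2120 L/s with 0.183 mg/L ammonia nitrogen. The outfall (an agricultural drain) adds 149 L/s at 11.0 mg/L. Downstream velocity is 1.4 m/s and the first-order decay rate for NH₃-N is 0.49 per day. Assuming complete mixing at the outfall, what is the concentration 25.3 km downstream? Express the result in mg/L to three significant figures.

149 L/s = 0.149 m³/s.
2120 L/s = 2.12 m³/s.
After complete mixing, C₀ = (0.149·11 + 2.12·0.183) / 2.269 = 0.8933 mg/L.
Travel time t = 2.53e+04 m / 1.4 m/s = 1.807e+04 s = 0.2092 d.
C = 0.8933·exp(−0.49·0.2092) = 0.8933·0.9026 = 0.8063 mg/L.

0.806 mg/L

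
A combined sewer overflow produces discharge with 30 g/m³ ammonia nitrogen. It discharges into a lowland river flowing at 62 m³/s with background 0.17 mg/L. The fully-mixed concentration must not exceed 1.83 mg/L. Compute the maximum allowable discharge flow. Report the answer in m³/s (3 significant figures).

3.65 m³/s

Mass balance at complete mixing: C_std·(Q_w + Q_r) = Q_w·C_e + Q_r·C_b.
Rearranging, Q_w = Q_r·(C_std − C_b)/(C_e − C_std) = 62·(1.83 − 0.17) / (30 − 1.83) = 3.654 m³/s.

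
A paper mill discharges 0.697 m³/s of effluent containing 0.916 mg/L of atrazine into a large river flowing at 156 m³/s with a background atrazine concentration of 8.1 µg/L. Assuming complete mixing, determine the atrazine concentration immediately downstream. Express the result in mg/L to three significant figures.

8.1 µg/L = 0.0081 mg/L.
Flow-weighted mixing gives C = (0.697·0.916 + 156·0.0081) / (0.697 + 156) = 1.902/156.7 = 0.01214 mg/L.

0.0121 mg/L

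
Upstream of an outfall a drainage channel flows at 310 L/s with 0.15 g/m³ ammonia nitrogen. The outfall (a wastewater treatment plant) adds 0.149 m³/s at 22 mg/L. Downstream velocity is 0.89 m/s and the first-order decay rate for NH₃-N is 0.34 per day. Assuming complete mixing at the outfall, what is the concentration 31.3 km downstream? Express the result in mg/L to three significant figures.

310 L/s = 0.31 m³/s.
After complete mixing, C₀ = (0.149·22 + 0.31·0.15) / 0.459 = 7.243 mg/L.
Travel time t = 3.13e+04 m / 0.89 m/s = 3.517e+04 s = 0.407 d.
C = 7.243·exp(−0.34·0.407) = 7.243·0.8708 = 6.307 mg/L.

6.31 mg/L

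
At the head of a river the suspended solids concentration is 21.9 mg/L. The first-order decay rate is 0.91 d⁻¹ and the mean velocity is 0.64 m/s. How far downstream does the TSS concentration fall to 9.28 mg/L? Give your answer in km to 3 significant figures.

From C = C₀·e^(−kt), t = ln(C₀/C)/k = ln(21.9/9.28)/0.91 = 0.8586/0.91 = 0.9435 d.
Distance = v·t = 0.64 m/s × 8.152e+04 s = 5.217e+04 m = 52.17 km.

52.2 km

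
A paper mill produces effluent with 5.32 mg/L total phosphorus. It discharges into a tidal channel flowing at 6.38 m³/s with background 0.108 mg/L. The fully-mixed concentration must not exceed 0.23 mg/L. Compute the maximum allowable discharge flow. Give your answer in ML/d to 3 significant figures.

Mass balance at complete mixing: C_std·(Q_w + Q_r) = Q_w·C_e + Q_r·C_b.
Rearranging, Q_w = Q_r·(C_std − C_b)/(C_e − C_std) = 6.38·(0.23 − 0.108) / (5.32 − 0.23) = 0.1529 m³/s.
= 13.21 ML/d.

13.2 ML/d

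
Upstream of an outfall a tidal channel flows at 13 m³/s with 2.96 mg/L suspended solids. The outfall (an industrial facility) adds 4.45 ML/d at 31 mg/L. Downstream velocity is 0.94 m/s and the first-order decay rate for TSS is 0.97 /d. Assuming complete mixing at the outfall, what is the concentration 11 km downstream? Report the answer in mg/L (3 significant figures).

4.45 ML/d = 0.0515 m³/s.
After complete mixing, C₀ = (0.0515·31 + 13·2.96) / 13.05 = 3.071 mg/L.
Travel time t = 1.1e+04 m / 0.94 m/s = 1.17e+04 s = 0.1354 d.
C = 3.071·exp(−0.97·0.1354) = 3.071·0.8769 = 2.693 mg/L.

2.69 mg/L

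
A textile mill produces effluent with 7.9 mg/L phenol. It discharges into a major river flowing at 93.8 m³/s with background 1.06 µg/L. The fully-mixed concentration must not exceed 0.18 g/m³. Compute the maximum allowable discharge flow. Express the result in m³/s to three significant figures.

1.06 µg/L = 0.00106 mg/L.
Mass balance at complete mixing: C_std·(Q_w + Q_r) = Q_w·C_e + Q_r·C_b.
Rearranging, Q_w = Q_r·(C_std − C_b)/(C_e − C_std) = 93.8·(0.18 − 0.00106) / (7.9 − 0.18) = 2.174 m³/s.

2.17 m³/s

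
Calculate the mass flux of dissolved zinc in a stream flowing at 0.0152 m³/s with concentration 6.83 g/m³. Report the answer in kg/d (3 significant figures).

Mass flux = Q·C = 0.0152 m³/s × 6.83 g/m³ = 0.1038 g/s.
= 0.1038 g/s × 86.4 = 8.97 kg/d.

8.97 kg/d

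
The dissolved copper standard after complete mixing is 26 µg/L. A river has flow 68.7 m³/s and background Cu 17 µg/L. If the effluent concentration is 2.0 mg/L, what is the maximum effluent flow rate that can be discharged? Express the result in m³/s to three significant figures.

17 µg/L = 0.017 mg/L.
26 µg/L = 0.026 mg/L.
Mass balance at complete mixing: C_std·(Q_w + Q_r) = Q_w·C_e + Q_r·C_b.
Rearranging, Q_w = Q_r·(C_std − C_b)/(C_e − C_std) = 68.7·(0.026 − 0.017) / (2 − 0.026) = 0.3132 m³/s.

0.313 m³/s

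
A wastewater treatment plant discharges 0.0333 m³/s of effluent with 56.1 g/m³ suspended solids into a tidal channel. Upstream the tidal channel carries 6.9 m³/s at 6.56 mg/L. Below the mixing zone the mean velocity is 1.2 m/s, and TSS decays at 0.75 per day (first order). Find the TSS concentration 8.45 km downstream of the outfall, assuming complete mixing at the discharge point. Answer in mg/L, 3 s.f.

6.39 mg/L

After complete mixing, C₀ = (0.0333·56.1 + 6.9·6.56) / 6.933 = 6.798 mg/L.
Travel time t = 8450 m / 1.2 m/s = 7042 s = 0.0815 d.
C = 6.798·exp(−0.75·0.0815) = 6.798·0.9407 = 6.395 mg/L.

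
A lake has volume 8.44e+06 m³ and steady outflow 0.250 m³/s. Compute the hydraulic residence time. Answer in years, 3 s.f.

1.07 yr

Q = 0.250 m³/s × 3.156e+07 s/yr = 7.889e+06 m³/yr.
Hydraulic residence time τ = V/Q = 8.44e+06/7.889e+06 = 1.07 yr.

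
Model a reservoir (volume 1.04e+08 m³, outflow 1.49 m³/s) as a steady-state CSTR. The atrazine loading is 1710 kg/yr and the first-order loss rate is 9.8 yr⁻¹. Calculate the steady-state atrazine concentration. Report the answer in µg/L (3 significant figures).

1.60 µg/L

Outflow Q = 1.49 m³/s × 3.156e+07 s/yr = 4.702e+07 m³/yr.
Steady-state CSTR mass balance: W = Q·C + k·V·C, so C = W/(Q + kV).
Q + kV = 4.702e+07 + 9.8·1.04e+08 = 1.066e+09 m³/yr.
C = 1710/1.066e+09 = 1.604e-06 kg/m³ = 0.001604 mg/L = 1.604 µg/L.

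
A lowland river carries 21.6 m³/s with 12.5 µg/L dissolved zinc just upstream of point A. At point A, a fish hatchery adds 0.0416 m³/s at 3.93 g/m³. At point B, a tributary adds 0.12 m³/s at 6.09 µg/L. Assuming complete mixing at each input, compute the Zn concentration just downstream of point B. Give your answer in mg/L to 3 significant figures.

12.5 µg/L = 0.0125 mg/L.
After input A: C = (21.6·0.0125 + 0.0416·3.93) / 21.64 = 0.02003 mg/L.
6.09 µg/L = 0.00609 mg/L.
After input B: C = (21.64·0.02003 + 0.12·0.00609) / 21.76 = 0.01995 mg/L.

0.0200 mg/L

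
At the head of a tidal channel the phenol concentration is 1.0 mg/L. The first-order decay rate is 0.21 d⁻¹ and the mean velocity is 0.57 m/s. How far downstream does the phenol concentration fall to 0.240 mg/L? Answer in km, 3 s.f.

From C = C₀·e^(−kt), t = ln(C₀/C)/k = ln(1.0/0.240)/0.21 = 1.427/0.21 = 6.796 d.
Distance = v·t = 0.57 m/s × 5.872e+05 s = 3.347e+05 m = 334.7 km.

335 km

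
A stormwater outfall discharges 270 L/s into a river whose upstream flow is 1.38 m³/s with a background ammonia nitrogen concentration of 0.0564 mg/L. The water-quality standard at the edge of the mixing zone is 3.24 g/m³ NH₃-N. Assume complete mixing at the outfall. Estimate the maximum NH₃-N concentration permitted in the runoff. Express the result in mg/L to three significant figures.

19.5 mg/L

270 L/s = 0.27 m³/s.
Mass balance: 3.24·1.65 = 0.27·Cₑ + 1.38·0.0564.
Cₑ = (5.346 − 0.07783) / 0.27 = 19.51 mg/L.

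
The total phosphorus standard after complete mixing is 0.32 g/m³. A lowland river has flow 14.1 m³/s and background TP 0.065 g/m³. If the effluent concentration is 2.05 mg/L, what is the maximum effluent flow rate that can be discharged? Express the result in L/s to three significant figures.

2080 L/s

Mass balance at complete mixing: C_std·(Q_w + Q_r) = Q_w·C_e + Q_r·C_b.
Rearranging, Q_w = Q_r·(C_std − C_b)/(C_e − C_std) = 14.1·(0.32 − 0.065) / (2.05 − 0.32) = 2.078 m³/s.
= 2078 L/s.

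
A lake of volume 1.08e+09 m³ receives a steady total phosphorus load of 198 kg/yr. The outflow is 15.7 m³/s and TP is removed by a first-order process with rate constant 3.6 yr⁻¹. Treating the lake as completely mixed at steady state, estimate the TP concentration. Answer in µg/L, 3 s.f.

0.0452 µg/L

Outflow Q = 15.7 m³/s × 3.156e+07 s/yr = 4.955e+08 m³/yr.
Steady-state CSTR mass balance: W = Q·C + k·V·C, so C = W/(Q + kV).
Q + kV = 4.955e+08 + 3.6·1.08e+09 = 4.383e+09 m³/yr.
C = 198/4.383e+09 = 4.517e-08 kg/m³ = 4.517e-05 mg/L = 0.04517 µg/L.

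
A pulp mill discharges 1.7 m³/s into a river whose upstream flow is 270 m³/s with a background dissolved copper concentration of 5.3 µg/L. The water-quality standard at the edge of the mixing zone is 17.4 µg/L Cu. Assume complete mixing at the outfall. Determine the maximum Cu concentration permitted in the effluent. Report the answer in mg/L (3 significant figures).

1.94 mg/L

5.3 µg/L = 0.0053 mg/L.
17.4 µg/L = 0.0174 mg/L.
Mass balance: 0.0174·271.7 = 1.7·Cₑ + 270·0.0053.
Cₑ = (4.728 − 1.431) / 1.7 = 1.939 mg/L.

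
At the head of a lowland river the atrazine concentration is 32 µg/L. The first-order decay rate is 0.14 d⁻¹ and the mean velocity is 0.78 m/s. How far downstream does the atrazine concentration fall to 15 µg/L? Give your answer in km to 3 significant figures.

From C = C₀·e^(−kt), t = ln(C₀/C)/k = ln(32/15)/0.14 = 0.7577/0.14 = 5.412 d.
Distance = v·t = 0.78 m/s × 4.676e+05 s = 3.647e+05 m = 364.7 km.

365 km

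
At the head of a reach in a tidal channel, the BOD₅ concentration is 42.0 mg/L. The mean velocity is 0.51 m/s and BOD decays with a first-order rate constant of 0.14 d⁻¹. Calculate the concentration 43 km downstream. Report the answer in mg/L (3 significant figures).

Travel time t = 43 km / 0.51 m/s = 4.3e+04/0.51 = 8.431e+04 s = 0.9759 d.
First-order decay: C = 42.0·exp(−0.14·0.9759) = 42.0·0.8723 = 36.64 mg/L.

36.6 mg/L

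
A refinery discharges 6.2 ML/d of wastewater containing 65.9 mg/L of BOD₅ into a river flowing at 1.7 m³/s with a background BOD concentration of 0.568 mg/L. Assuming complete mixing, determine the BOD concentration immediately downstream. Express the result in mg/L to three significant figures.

6.2 ML/d = 0.07176 m³/s.
By mass balance at complete mixing, C = (0.07176·65.9 + 1.7·0.568) / (0.07176 + 1.7) = 5.695/1.772 = 3.214 mg/L.

3.21 mg/L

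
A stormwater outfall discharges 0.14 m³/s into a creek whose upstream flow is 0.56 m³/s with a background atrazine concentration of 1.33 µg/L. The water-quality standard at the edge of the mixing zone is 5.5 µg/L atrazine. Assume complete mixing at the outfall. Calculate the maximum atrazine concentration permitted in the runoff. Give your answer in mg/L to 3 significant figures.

0.0222 mg/L

1.33 µg/L = 0.00133 mg/L.
5.5 µg/L = 0.0055 mg/L.
Mass balance: 0.0055·0.7 = 0.14·Cₑ + 0.56·0.00133.
Cₑ = (0.00385 − 0.0007448) / 0.14 = 0.02218 mg/L.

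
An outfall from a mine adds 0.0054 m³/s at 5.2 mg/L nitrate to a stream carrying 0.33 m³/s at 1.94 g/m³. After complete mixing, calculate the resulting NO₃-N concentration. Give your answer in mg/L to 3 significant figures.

By mass balance at complete mixing, C = (0.0054·5.2 + 0.33·1.94) / (0.0054 + 0.33) = 0.6683/0.3354 = 1.992 mg/L.

1.99 mg/L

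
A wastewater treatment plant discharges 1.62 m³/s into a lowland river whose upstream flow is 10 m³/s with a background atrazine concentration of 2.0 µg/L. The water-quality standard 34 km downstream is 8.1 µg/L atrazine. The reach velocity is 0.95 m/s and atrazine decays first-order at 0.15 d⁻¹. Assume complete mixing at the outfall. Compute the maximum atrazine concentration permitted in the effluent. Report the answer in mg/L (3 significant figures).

2.0 µg/L = 0.002 mg/L.
8.1 µg/L = 0.0081 mg/L.
Travel time to the compliance point: t = 3.4e+04/0.95 = 3.579e+04 s = 0.4142 d; decay factor exp(−0.15·0.4142) = 0.9398.
So the concentration just after mixing may be at most 0.0081/0.9398 = 0.008619 mg/L.
Mass balance: 0.008619·11.62 = 1.62·Cₑ + 10·0.002.
Cₑ = (0.1002 − 0.02) / 1.62 = 0.04948 mg/L.

0.0495 mg/L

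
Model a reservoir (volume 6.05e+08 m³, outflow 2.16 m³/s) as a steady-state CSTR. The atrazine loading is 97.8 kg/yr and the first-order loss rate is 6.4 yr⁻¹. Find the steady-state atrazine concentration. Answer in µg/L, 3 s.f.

0.0248 µg/L

Outflow Q = 2.16 m³/s × 3.156e+07 s/yr = 6.816e+07 m³/yr.
Steady-state CSTR mass balance: W = Q·C + k·V·C, so C = W/(Q + kV).
Q + kV = 6.816e+07 + 6.4·6.05e+08 = 3.94e+09 m³/yr.
C = 97.8/3.94e+09 = 2.482e-08 kg/m³ = 2.482e-05 mg/L = 0.02482 µg/L.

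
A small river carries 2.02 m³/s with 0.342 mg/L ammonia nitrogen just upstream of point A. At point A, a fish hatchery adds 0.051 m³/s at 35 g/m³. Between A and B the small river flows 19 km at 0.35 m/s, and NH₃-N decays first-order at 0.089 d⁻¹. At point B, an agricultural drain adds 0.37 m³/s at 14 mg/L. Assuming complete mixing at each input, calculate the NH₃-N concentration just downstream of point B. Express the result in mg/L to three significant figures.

After input A: C = (2.02·0.342 + 0.051·35) / 2.071 = 1.195 mg/L.
Over the 19 km reach to input B (t = 5.429e+04 s = 0.6283 d), decay gives C = 1.195·exp(−0.089·0.6283) = 1.13 mg/L.
After input B: C = (2.071·1.13 + 0.37·14) / 2.441 = 3.081 mg/L.

3.08 mg/L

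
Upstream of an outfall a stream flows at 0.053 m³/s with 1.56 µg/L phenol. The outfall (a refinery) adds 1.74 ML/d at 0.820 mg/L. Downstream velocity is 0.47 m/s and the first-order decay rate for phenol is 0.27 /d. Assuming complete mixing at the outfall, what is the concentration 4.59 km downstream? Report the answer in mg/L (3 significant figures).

0.220 mg/L

1.74 ML/d = 0.02014 m³/s.
1.56 µg/L = 0.00156 mg/L.
After complete mixing, C₀ = (0.02014·0.82 + 0.053·0.00156) / 0.07314 = 0.2269 mg/L.
Travel time t = 4590 m / 0.47 m/s = 9766 s = 0.113 d.
C = 0.2269·exp(−0.27·0.113) = 0.2269·0.9699 = 0.2201 mg/L.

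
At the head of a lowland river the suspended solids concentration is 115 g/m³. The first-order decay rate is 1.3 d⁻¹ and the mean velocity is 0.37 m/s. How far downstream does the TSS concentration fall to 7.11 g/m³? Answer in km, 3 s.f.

From C = C₀·e^(−kt), t = ln(C₀/C)/k = ln(115/7.11)/1.3 = 2.783/1.3 = 2.141 d.
Distance = v·t = 0.37 m/s × 1.85e+05 s = 6.845e+04 m = 68.45 km.

68.4 km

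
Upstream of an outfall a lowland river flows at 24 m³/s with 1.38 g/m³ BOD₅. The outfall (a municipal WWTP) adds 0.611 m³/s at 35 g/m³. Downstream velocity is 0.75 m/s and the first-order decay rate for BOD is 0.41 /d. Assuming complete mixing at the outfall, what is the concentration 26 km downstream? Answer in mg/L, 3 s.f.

After complete mixing, C₀ = (0.611·35 + 24·1.38) / 24.61 = 2.215 mg/L.
Travel time t = 2.6e+04 m / 0.75 m/s = 3.467e+04 s = 0.4012 d.
C = 2.215·exp(−0.41·0.4012) = 2.215·0.8483 = 1.879 mg/L.

1.88 mg/L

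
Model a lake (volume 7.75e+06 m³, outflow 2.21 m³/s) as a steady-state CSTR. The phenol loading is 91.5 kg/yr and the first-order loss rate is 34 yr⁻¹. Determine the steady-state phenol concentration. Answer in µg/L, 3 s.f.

0.275 µg/L

Outflow Q = 2.21 m³/s × 3.156e+07 s/yr = 6.974e+07 m³/yr.
Steady-state CSTR mass balance: W = Q·C + k·V·C, so C = W/(Q + kV).
Q + kV = 6.974e+07 + 34·7.75e+06 = 3.332e+08 m³/yr.
C = 91.5/3.332e+08 = 2.746e-07 kg/m³ = 0.0002746 mg/L = 0.2746 µg/L.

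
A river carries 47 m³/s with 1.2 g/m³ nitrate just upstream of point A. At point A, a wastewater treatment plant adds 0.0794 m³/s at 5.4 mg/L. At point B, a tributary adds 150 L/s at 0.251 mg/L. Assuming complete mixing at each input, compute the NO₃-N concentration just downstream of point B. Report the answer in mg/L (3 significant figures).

After input A: C = (47·1.2 + 0.0794·5.4) / 47.08 = 1.207 mg/L.
150 L/s = 0.15 m³/s.
After input B: C = (47.08·1.207 + 0.15·0.251) / 47.23 = 1.204 mg/L.

1.20 mg/L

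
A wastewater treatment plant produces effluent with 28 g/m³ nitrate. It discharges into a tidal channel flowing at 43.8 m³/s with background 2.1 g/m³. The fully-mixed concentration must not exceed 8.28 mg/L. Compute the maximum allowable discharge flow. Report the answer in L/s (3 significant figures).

Mass balance at complete mixing: C_std·(Q_w + Q_r) = Q_w·C_e + Q_r·C_b.
Rearranging, Q_w = Q_r·(C_std − C_b)/(C_e − C_std) = 43.8·(8.28 − 2.1) / (28 − 8.28) = 13.73 m³/s.
= 1.373e+04 L/s.

13700 L/s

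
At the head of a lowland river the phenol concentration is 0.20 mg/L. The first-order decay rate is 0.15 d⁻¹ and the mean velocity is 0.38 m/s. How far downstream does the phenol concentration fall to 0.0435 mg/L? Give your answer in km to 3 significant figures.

334 km

From C = C₀·e^(−kt), t = ln(C₀/C)/k = ln(0.20/0.0435)/0.15 = 1.526/0.15 = 10.17 d.
Distance = v·t = 0.38 m/s × 8.787e+05 s = 3.339e+05 m = 333.9 km.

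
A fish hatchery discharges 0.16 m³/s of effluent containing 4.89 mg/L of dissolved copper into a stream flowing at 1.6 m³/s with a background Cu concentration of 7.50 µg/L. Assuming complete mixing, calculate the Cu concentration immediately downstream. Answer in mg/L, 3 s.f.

0.451 mg/L

7.50 µg/L = 0.0075 mg/L.
Flow-weighted mixing gives C = (0.16·4.89 + 1.6·0.0075) / (0.16 + 1.6) = 0.7944/1.76 = 0.4514 mg/L.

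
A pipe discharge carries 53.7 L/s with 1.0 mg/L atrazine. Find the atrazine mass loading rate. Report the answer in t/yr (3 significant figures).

53.7 L/s = 0.0537 m³/s.
Mass flux = Q·C = 0.0537 m³/s × 1 g/m³ = 0.0537 g/s.
= 0.0537 g/s × 31.56 = 1.695 t/yr.

1.69 t/yr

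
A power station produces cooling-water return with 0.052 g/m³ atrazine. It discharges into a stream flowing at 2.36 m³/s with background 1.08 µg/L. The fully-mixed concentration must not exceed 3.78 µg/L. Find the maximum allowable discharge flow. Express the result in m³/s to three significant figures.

0.132 m³/s

1.08 µg/L = 0.00108 mg/L.
3.78 µg/L = 0.00378 mg/L.
Mass balance at complete mixing: C_std·(Q_w + Q_r) = Q_w·C_e + Q_r·C_b.
Rearranging, Q_w = Q_r·(C_std − C_b)/(C_e − C_std) = 2.36·(0.00378 − 0.00108) / (0.052 − 0.00378) = 0.1321 m³/s.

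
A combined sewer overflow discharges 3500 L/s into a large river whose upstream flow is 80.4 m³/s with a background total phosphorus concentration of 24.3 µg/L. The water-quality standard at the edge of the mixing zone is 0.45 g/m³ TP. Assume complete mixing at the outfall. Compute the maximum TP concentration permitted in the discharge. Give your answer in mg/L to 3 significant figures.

10.2 mg/L

3500 L/s = 3.5 m³/s.
24.3 µg/L = 0.0243 mg/L.
Mass balance: 0.45·83.9 = 3.5·Cₑ + 80.4·0.0243.
Cₑ = (37.76 − 1.954) / 3.5 = 10.23 mg/L.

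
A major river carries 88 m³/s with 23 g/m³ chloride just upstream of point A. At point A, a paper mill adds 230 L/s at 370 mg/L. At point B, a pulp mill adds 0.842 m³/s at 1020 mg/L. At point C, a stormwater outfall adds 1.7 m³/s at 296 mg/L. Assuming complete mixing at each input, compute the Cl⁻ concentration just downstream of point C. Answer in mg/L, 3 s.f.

38.2 mg/L

230 L/s = 0.23 m³/s.
After input A: C = (88·23 + 0.23·370) / 88.23 = 23.9 mg/L.
After input B: C = (88.23·23.9 + 0.842·1020) / 89.07 = 33.32 mg/L.
After input C: C = (89.07·33.32 + 1.7·296) / 90.77 = 38.24 mg/L.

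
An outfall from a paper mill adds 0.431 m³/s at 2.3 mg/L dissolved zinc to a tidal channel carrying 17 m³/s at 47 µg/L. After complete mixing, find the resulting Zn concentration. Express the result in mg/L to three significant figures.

47 µg/L = 0.047 mg/L.
By mass balance at complete mixing, C = (0.431·2.3 + 17·0.047) / (0.431 + 17) = 1.79/17.43 = 0.1027 mg/L.

0.103 mg/L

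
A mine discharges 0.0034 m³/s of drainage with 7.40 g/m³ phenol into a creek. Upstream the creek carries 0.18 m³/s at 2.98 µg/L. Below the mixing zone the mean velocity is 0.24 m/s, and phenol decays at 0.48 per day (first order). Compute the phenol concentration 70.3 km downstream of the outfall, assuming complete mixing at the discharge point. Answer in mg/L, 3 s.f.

2.98 µg/L = 0.00298 mg/L.
After complete mixing, C₀ = (0.0034·7.4 + 0.18·0.00298) / 0.1834 = 0.1401 mg/L.
Travel time t = 7.03e+04 m / 0.24 m/s = 2.929e+05 s = 3.39 d.
C = 0.1401·exp(−0.48·3.39) = 0.1401·0.1965 = 0.02753 mg/L.

0.0275 mg/L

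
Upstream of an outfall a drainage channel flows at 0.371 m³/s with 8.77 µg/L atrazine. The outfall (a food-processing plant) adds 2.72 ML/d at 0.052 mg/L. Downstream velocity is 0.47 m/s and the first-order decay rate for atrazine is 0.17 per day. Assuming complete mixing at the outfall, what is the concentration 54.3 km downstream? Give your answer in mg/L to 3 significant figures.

2.72 ML/d = 0.03148 m³/s.
8.77 µg/L = 0.00877 mg/L.
After complete mixing, C₀ = (0.03148·0.052 + 0.371·0.00877) / 0.4025 = 0.01215 mg/L.
Travel time t = 5.43e+04 m / 0.47 m/s = 1.155e+05 s = 1.337 d.
C = 0.01215·exp(−0.17·1.337) = 0.01215·0.7967 = 0.009681 mg/L.

0.00968 mg/L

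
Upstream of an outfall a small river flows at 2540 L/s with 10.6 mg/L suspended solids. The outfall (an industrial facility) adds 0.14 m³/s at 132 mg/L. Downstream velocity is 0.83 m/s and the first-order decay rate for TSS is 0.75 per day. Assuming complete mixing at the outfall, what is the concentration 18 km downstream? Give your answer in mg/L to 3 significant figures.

2540 L/s = 2.54 m³/s.
After complete mixing, C₀ = (0.14·132 + 2.54·10.6) / 2.68 = 16.94 mg/L.
Travel time t = 1.8e+04 m / 0.83 m/s = 2.169e+04 s = 0.251 d.
C = 16.94·exp(−0.75·0.251) = 16.94·0.8284 = 14.03 mg/L.

14.0 mg/L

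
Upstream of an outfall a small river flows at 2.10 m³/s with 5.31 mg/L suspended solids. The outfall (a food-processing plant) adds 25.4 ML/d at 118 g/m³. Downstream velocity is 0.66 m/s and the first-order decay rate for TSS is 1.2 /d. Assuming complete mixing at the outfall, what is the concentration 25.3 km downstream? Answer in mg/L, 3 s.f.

11.2 mg/L

25.4 ML/d = 0.294 m³/s.
After complete mixing, C₀ = (0.294·118 + 2.1·5.31) / 2.394 = 19.15 mg/L.
Travel time t = 2.53e+04 m / 0.66 m/s = 3.833e+04 s = 0.4437 d.
C = 19.15·exp(−1.2·0.4437) = 19.15·0.5872 = 11.24 mg/L.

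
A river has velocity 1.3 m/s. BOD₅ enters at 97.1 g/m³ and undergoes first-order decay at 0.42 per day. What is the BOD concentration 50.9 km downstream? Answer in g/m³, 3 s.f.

Travel time t = 50.9 km / 1.3 m/s = 5.09e+04/1.3 = 3.915e+04 s = 0.4532 d.
First-order decay: C = 97.1·exp(−0.42·0.4532) = 97.1·0.8267 = 80.27 g/m³.

80.3 g/m³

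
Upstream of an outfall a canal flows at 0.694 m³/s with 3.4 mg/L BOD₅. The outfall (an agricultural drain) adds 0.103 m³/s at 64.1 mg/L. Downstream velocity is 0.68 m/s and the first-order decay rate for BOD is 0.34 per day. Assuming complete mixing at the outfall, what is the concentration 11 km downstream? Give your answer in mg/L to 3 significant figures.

After complete mixing, C₀ = (0.103·64.1 + 0.694·3.4) / 0.797 = 11.24 mg/L.
Travel time t = 1.1e+04 m / 0.68 m/s = 1.618e+04 s = 0.1872 d.
C = 11.24·exp(−0.34·0.1872) = 11.24·0.9383 = 10.55 mg/L.

10.6 mg/L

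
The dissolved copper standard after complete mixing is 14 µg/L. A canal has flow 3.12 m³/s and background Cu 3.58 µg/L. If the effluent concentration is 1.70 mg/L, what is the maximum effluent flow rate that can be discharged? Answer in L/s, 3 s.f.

19.3 L/s

3.58 µg/L = 0.00358 mg/L.
14 µg/L = 0.014 mg/L.
Mass balance at complete mixing: C_std·(Q_w + Q_r) = Q_w·C_e + Q_r·C_b.
Rearranging, Q_w = Q_r·(C_std − C_b)/(C_e − C_std) = 3.12·(0.014 − 0.00358) / (1.7 − 0.014) = 0.01928 m³/s.
= 19.28 L/s.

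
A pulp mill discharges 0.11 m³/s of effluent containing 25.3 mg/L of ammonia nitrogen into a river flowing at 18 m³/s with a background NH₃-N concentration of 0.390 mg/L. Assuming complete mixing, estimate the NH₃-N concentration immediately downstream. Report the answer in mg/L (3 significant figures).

0.541 mg/L

By mass balance at complete mixing, C = (0.11·25.3 + 18·0.39) / (0.11 + 18) = 9.803/18.11 = 0.5413 mg/L.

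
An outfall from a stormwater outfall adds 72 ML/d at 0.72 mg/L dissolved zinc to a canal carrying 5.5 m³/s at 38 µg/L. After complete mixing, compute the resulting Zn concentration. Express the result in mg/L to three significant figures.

0.128 mg/L

72 ML/d = 0.8333 m³/s.
38 µg/L = 0.038 mg/L.
Flow-weighted mixing gives C = (0.8333·0.72 + 5.5·0.038) / (0.8333 + 5.5) = 0.809/6.333 = 0.1277 mg/L.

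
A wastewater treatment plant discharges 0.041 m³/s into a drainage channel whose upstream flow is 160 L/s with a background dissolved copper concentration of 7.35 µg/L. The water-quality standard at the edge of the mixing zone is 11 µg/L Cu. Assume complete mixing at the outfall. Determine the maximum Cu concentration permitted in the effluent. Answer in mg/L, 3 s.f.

0.0252 mg/L

160 L/s = 0.16 m³/s.
7.35 µg/L = 0.00735 mg/L.
11 µg/L = 0.011 mg/L.
Mass balance: 0.011·0.201 = 0.041·Cₑ + 0.16·0.00735.
Cₑ = (0.002211 − 0.001176) / 0.041 = 0.02524 mg/L.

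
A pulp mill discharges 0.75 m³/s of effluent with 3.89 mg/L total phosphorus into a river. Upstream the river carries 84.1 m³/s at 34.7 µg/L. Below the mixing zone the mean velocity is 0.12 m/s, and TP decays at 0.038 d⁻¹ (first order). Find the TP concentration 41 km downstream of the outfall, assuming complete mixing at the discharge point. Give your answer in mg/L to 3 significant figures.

34.7 µg/L = 0.0347 mg/L.
After complete mixing, C₀ = (0.75·3.89 + 84.1·0.0347) / 84.85 = 0.06878 mg/L.
Travel time t = 4.1e+04 m / 0.12 m/s = 3.417e+05 s = 3.954 d.
C = 0.06878·exp(−0.038·3.954) = 0.06878·0.8605 = 0.05918 mg/L.

0.0592 mg/L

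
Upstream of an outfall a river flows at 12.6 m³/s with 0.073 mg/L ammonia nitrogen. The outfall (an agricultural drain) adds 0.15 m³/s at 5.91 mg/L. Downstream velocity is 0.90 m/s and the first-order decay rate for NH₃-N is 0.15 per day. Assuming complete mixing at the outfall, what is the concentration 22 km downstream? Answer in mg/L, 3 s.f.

After complete mixing, C₀ = (0.15·5.91 + 12.6·0.073) / 12.75 = 0.1417 mg/L.
Travel time t = 2.2e+04 m / 0.90 m/s = 2.444e+04 s = 0.2829 d.
C = 0.1417·exp(−0.15·0.2829) = 0.1417·0.9584 = 0.1358 mg/L.

0.136 mg/L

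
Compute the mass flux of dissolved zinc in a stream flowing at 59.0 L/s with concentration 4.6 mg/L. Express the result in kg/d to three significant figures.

59.0 L/s = 0.059 m³/s.
Mass flux = Q·C = 0.059 m³/s × 4.6 g/m³ = 0.2714 g/s.
= 0.2714 g/s × 86.4 = 23.45 kg/d.

23.4 kg/d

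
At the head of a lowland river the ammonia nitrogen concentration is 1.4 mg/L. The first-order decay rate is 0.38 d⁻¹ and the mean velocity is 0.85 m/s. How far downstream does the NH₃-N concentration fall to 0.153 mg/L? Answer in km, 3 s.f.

From C = C₀·e^(−kt), t = ln(C₀/C)/k = ln(1.4/0.153)/0.38 = 2.214/0.38 = 5.826 d.
Distance = v·t = 0.85 m/s × 5.033e+05 s = 4.278e+05 m = 427.8 km.

428 km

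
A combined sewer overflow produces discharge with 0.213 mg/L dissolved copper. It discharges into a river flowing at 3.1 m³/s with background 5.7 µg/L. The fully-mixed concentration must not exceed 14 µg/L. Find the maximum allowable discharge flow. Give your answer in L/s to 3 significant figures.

129 L/s

5.7 µg/L = 0.0057 mg/L.
14 µg/L = 0.014 mg/L.
Mass balance at complete mixing: C_std·(Q_w + Q_r) = Q_w·C_e + Q_r·C_b.
Rearranging, Q_w = Q_r·(C_std − C_b)/(C_e − C_std) = 3.1·(0.014 − 0.0057) / (0.213 − 0.014) = 0.1293 m³/s.
= 129.3 L/s.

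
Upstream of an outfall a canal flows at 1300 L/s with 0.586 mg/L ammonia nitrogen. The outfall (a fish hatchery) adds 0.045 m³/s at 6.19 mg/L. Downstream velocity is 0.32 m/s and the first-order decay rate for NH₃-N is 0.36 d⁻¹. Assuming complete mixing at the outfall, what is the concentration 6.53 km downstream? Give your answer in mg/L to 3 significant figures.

1300 L/s = 1.3 m³/s.
After complete mixing, C₀ = (0.045·6.19 + 1.3·0.586) / 1.345 = 0.7735 mg/L.
Travel time t = 6530 m / 0.32 m/s = 2.041e+04 s = 0.2362 d.
C = 0.7735·exp(−0.36·0.2362) = 0.7735·0.9185 = 0.7104 mg/L.

0.710 mg/L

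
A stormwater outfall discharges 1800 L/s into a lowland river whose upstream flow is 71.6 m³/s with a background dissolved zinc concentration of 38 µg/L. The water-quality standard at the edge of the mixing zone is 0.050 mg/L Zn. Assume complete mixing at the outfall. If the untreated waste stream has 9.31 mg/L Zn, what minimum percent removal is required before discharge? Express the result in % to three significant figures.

1800 L/s = 1.8 m³/s.
38 µg/L = 0.038 mg/L.
Mass balance: 0.05·73.4 = 1.8·Cₑ + 71.6·0.038.
Cₑ = (3.67 − 2.721) / 1.8 = 0.5273 mg/L.
Required removal = 1 − 0.5273/9.31 = 94.34 %.

94.3 %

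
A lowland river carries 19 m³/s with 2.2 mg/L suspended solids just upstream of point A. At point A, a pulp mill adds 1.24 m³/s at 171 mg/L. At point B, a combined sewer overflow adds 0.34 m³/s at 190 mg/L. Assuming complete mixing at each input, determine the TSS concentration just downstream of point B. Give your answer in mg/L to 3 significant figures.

After input A: C = (19·2.2 + 1.24·171) / 20.24 = 12.54 mg/L.
After input B: C = (20.24·12.54 + 0.34·190) / 20.58 = 15.47 mg/L.

15.5 mg/L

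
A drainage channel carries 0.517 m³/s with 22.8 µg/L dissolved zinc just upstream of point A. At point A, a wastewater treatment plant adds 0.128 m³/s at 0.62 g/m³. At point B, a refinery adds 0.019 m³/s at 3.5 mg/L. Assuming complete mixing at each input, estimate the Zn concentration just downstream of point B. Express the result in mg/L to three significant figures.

0.237 mg/L

22.8 µg/L = 0.0228 mg/L.
After input A: C = (0.517·0.0228 + 0.128·0.62) / 0.645 = 0.1413 mg/L.
After input B: C = (0.645·0.1413 + 0.019·3.5) / 0.664 = 0.2374 mg/L.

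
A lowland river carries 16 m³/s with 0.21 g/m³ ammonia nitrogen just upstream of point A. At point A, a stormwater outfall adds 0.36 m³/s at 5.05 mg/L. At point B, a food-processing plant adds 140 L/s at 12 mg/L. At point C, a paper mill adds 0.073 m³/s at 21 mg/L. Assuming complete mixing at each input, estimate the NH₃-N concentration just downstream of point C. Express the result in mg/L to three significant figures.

After input A: C = (16·0.21 + 0.36·5.05) / 16.36 = 0.3165 mg/L.
140 L/s = 0.14 m³/s.
After input B: C = (16.36·0.3165 + 0.14·12) / 16.5 = 0.4156 mg/L.
After input C: C = (16.5·0.4156 + 0.073·21) / 16.57 = 0.5063 mg/L.

0.506 mg/L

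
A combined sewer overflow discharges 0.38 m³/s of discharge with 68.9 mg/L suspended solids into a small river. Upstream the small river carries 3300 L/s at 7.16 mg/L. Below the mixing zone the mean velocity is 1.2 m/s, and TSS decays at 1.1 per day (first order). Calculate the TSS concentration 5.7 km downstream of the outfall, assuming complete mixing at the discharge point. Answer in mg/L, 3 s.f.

3300 L/s = 3.3 m³/s.
After complete mixing, C₀ = (0.38·68.9 + 3.3·7.16) / 3.68 = 13.54 mg/L.
Travel time t = 5700 m / 1.2 m/s = 4750 s = 0.05498 d.
C = 13.54·exp(−1.1·0.05498) = 13.54·0.9413 = 12.74 mg/L.

12.7 mg/L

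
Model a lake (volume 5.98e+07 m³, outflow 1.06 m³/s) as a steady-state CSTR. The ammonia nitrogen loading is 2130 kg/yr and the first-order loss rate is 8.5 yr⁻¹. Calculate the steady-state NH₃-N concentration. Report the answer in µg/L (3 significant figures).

Outflow Q = 1.06 m³/s × 3.156e+07 s/yr = 3.345e+07 m³/yr.
Steady-state CSTR mass balance: W = Q·C + k·V·C, so C = W/(Q + kV).
Q + kV = 3.345e+07 + 8.5·5.98e+07 = 5.418e+08 m³/yr.
C = 2130/5.418e+08 = 3.932e-06 kg/m³ = 0.003932 mg/L = 3.932 µg/L.

3.93 µg/L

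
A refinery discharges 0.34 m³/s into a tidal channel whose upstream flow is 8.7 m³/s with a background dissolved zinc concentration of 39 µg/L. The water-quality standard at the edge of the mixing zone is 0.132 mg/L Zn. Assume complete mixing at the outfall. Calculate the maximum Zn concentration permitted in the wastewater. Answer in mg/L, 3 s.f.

2.51 mg/L

39 µg/L = 0.039 mg/L.
Mass balance: 0.132·9.04 = 0.34·Cₑ + 8.7·0.039.
Cₑ = (1.193 − 0.3393) / 0.34 = 2.512 mg/L.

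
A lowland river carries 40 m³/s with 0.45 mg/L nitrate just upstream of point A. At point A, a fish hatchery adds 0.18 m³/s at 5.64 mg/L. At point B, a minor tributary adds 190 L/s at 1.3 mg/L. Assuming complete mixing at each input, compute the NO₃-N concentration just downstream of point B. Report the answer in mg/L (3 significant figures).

After input A: C = (40·0.45 + 0.18·5.64) / 40.18 = 0.4733 mg/L.
190 L/s = 0.19 m³/s.
After input B: C = (40.18·0.4733 + 0.19·1.3) / 40.37 = 0.4771 mg/L.

0.477 mg/L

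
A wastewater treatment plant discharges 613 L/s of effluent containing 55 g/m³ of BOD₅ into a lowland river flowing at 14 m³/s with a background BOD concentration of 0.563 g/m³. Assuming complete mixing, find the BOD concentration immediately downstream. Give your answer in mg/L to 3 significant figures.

613 L/s = 0.613 m³/s.
Flow-weighted mixing gives C = (0.613·55 + 14·0.563) / (0.613 + 14) = 41.6/14.61 = 2.847 mg/L.

2.85 mg/L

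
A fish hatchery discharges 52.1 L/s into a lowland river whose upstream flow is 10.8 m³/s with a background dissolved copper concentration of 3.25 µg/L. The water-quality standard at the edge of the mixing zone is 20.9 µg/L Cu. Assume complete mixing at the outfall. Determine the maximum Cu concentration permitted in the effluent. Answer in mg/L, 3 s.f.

52.1 L/s = 0.0521 m³/s.
3.25 µg/L = 0.00325 mg/L.
20.9 µg/L = 0.0209 mg/L.
Mass balance: 0.0209·10.85 = 0.0521·Cₑ + 10.8·0.00325.
Cₑ = (0.2268 − 0.0351) / 0.0521 = 3.68 mg/L.

3.68 mg/L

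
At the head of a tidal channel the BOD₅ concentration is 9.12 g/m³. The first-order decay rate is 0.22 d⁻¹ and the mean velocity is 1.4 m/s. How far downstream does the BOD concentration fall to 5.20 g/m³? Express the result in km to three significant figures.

From C = C₀·e^(−kt), t = ln(C₀/C)/k = ln(9.12/5.20)/0.22 = 0.5618/0.22 = 2.554 d.
Distance = v·t = 1.4 m/s × 2.206e+05 s = 3.089e+05 m = 308.9 km.

309 km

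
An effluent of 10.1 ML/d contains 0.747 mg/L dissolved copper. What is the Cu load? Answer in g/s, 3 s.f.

0.0873 g/s

10.1 ML/d = 0.1169 m³/s.
Mass flux = Q·C = 0.1169 m³/s × 0.747 g/m³ = 0.08732 g/s.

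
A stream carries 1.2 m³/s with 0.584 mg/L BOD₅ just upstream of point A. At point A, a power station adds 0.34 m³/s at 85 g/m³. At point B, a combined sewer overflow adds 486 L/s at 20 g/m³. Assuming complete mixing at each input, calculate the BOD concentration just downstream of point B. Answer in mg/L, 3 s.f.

19.4 mg/L

After input A: C = (1.2·0.584 + 0.34·85) / 1.54 = 19.22 mg/L.
486 L/s = 0.486 m³/s.
After input B: C = (1.54·19.22 + 0.486·20) / 2.026 = 19.41 mg/L.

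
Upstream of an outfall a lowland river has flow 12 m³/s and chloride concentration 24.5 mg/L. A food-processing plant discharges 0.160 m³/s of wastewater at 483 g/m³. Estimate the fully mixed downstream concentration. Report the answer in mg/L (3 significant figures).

By mass balance at complete mixing, C = (0.16·483 + 12·24.5) / (0.16 + 12) = 371.3/12.16 = 30.53 mg/L.

30.5 mg/L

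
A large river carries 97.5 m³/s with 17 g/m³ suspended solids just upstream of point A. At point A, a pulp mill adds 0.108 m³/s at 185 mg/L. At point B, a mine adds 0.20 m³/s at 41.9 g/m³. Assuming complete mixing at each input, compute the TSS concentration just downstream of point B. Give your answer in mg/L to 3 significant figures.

After input A: C = (97.5·17 + 0.108·185) / 97.61 = 17.19 mg/L.
After input B: C = (97.61·17.19 + 0.2·41.9) / 97.81 = 17.24 mg/L.

17.2 mg/L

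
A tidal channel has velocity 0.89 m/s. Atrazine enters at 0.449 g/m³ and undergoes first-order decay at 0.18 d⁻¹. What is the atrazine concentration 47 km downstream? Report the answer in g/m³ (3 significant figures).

0.402 g/m³

Travel time t = 47 km / 0.89 m/s = 4.7e+04/0.89 = 5.281e+04 s = 0.6112 d.
First-order decay: C = 0.449·exp(−0.18·0.6112) = 0.449·0.8958 = 0.4022 g/m³.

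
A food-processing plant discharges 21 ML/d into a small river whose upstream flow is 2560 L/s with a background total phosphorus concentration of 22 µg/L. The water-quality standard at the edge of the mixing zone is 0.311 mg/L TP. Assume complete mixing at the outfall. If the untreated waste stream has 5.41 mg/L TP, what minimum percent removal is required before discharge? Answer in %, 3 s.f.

21 ML/d = 0.2431 m³/s.
2560 L/s = 2.56 m³/s.
22 µg/L = 0.022 mg/L.
Mass balance: 0.311·2.803 = 0.2431·Cₑ + 2.56·0.022.
Cₑ = (0.8718 − 0.05632) / 0.2431 = 3.355 mg/L.
Required removal = 1 − 3.355/5.41 = 37.99 %.

38.0 %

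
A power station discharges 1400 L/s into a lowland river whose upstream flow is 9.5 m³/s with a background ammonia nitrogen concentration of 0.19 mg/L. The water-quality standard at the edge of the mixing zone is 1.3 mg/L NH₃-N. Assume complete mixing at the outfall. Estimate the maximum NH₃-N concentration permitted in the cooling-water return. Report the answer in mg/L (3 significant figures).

1400 L/s = 1.4 m³/s.
Mass balance: 1.3·10.9 = 1.4·Cₑ + 9.5·0.19.
Cₑ = (14.17 − 1.805) / 1.4 = 8.832 mg/L.

8.83 mg/L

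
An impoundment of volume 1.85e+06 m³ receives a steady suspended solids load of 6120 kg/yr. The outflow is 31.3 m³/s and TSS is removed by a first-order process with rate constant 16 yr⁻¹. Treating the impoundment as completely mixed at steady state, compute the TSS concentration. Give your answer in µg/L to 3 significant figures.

6.02 µg/L

Outflow Q = 31.3 m³/s × 3.156e+07 s/yr = 9.878e+08 m³/yr.
Steady-state CSTR mass balance: W = Q·C + k·V·C, so C = W/(Q + kV).
Q + kV = 9.878e+08 + 16·1.85e+06 = 1.017e+09 m³/yr.
C = 6120/1.017e+09 = 6.016e-06 kg/m³ = 0.006016 mg/L = 6.016 µg/L.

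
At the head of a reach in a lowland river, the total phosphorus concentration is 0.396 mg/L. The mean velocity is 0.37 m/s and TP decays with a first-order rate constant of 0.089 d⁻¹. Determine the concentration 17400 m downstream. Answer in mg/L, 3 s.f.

0.377 mg/L

Travel time t = 17400 m / 0.37 m/s = 1.74e+04/0.37 = 4.703e+04 s = 0.5443 d.
First-order decay: C = 0.396·exp(−0.089·0.5443) = 0.396·0.9527 = 0.3773 mg/L.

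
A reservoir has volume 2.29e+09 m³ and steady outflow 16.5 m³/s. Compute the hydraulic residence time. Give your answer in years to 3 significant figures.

4.40 yr

Q = 16.5 m³/s × 3.156e+07 s/yr = 5.207e+08 m³/yr.
Hydraulic residence time τ = V/Q = 2.29e+09/5.207e+08 = 4.398 yr.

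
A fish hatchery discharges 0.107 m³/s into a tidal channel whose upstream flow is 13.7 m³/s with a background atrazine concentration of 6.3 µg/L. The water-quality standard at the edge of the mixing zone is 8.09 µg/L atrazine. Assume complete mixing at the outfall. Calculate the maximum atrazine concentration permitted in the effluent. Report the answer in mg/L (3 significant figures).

6.3 µg/L = 0.0063 mg/L.
8.09 µg/L = 0.00809 mg/L.
Mass balance: 0.00809·13.81 = 0.107·Cₑ + 13.7·0.0063.
Cₑ = (0.1117 − 0.08631) / 0.107 = 0.2373 mg/L.

0.237 mg/L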